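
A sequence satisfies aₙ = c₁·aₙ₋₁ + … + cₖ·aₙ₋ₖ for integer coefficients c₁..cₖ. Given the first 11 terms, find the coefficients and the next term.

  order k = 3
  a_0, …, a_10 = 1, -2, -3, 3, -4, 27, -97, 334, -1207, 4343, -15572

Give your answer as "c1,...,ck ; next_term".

  a_3 = -3·-3 + 1·-2 + -4·1 = 3
  a_4 = -3·3 + 1·-3 + -4·-2 = -4
  a_5 = -3·-4 + 1·3 + -4·-3 = 27
  a_6 = -3·27 + 1·-4 + -4·3 = -97
  a_7 = -3·-97 + 1·27 + -4·-4 = 334
  a_8 = -3·334 + 1·-97 + -4·27 = -1207
  a_9 = -3·-1207 + 1·334 + -4·-97 = 4343
  a_10 = -3·4343 + 1·-1207 + -4·334 = -15572
  a_11 = -3·-15572 + 1·4343 + -4·-1207 = 55887

-3,1,-4 ; 55887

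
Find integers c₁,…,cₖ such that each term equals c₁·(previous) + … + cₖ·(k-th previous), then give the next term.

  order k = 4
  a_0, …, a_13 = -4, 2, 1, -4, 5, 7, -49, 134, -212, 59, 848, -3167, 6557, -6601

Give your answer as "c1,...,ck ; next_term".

-3,-3,4,3 ; -9992

  a_4 = -3·-4 + -3·1 + 4·2 + 3·-4 = 5
  a_5 = -3·5 + -3·-4 + 4·1 + 3·2 = 7
  a_6 = -3·7 + -3·5 + 4·-4 + 3·1 = -49
  a_7 = -3·-49 + -3·7 + 4·5 + 3·-4 = 134
  a_8 = -3·134 + -3·-49 + 4·7 + 3·5 = -212
  a_9 = -3·-212 + -3·134 + 4·-49 + 3·7 = 59
  a_10 = -3·59 + -3·-212 + 4·134 + 3·-49 = 848
  a_11 = -3·848 + -3·59 + 4·-212 + 3·134 = -3167
  a_12 = -3·-3167 + -3·848 + 4·59 + 3·-212 = 6557
  a_13 = -3·6557 + -3·-3167 + 4·848 + 3·59 = -6601
  a_14 = -3·-6601 + -3·6557 + 4·-3167 + 3·848 = -9992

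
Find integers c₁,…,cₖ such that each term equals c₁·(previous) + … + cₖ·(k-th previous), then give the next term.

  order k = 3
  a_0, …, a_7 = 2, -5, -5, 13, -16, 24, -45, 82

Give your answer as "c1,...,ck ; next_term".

-2,-1,-1 ; -143

  a_3 = -2·-5 + -1·-5 + -1·2 = 13
  a_4 = -2·13 + -1·-5 + -1·-5 = -16
  a_5 = -2·-16 + -1·13 + -1·-5 = 24
  a_6 = -2·24 + -1·-16 + -1·13 = -45
  a_7 = -2·-45 + -1·24 + -1·-16 = 82
  a_8 = -2·82 + -1·-45 + -1·24 = -143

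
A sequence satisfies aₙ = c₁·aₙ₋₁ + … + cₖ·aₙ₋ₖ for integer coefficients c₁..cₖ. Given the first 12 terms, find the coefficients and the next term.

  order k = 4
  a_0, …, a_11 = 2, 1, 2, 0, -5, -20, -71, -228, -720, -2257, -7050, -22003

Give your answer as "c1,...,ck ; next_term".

  a_4 = 3·0 + 1·2 + -1·1 + -3·2 = -5
  a_5 = 3·-5 + 1·0 + -1·2 + -3·1 = -20
  a_6 = 3·-20 + 1·-5 + -1·0 + -3·2 = -71
  a_7 = 3·-71 + 1·-20 + -1·-5 + -3·0 = -228
  a_8 = 3·-228 + 1·-71 + -1·-20 + -3·-5 = -720
  a_9 = 3·-720 + 1·-228 + -1·-71 + -3·-20 = -2257
  a_10 = 3·-2257 + 1·-720 + -1·-228 + -3·-71 = -7050
  a_11 = 3·-7050 + 1·-2257 + -1·-720 + -3·-228 = -22003
  a_12 = 3·-22003 + 1·-7050 + -1·-2257 + -3·-720 = -68642

3,1,-1,-3 ; -68642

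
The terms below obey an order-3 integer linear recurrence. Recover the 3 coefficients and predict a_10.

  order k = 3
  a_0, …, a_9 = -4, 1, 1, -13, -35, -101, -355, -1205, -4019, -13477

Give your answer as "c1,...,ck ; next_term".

  a_3 = 3·1 + 0·1 + 4·-4 = -13
  a_4 = 3·-13 + 0·1 + 4·1 = -35
  a_5 = 3·-35 + 0·-13 + 4·1 = -101
  a_6 = 3·-101 + 0·-35 + 4·-13 = -355
  a_7 = 3·-355 + 0·-101 + 4·-35 = -1205
  a_8 = 3·-1205 + 0·-355 + 4·-101 = -4019
  a_9 = 3·-4019 + 0·-1205 + 4·-355 = -13477
  a_10 = 3·-13477 + 0·-4019 + 4·-1205 = -45251

3,0,4 ; -45251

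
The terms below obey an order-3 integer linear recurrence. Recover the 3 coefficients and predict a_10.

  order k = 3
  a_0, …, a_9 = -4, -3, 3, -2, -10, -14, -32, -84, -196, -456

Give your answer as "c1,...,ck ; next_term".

2,0,2 ; -1080

  a_3 = 2·3 + 0·-3 + 2·-4 = -2
  a_4 = 2·-2 + 0·3 + 2·-3 = -10
  a_5 = 2·-10 + 0·-2 + 2·3 = -14
  a_6 = 2·-14 + 0·-10 + 2·-2 = -32
  a_7 = 2·-32 + 0·-14 + 2·-10 = -84
  a_8 = 2·-84 + 0·-32 + 2·-14 = -196
  a_9 = 2·-196 + 0·-84 + 2·-32 = -456
  a_10 = 2·-456 + 0·-196 + 2·-84 = -1080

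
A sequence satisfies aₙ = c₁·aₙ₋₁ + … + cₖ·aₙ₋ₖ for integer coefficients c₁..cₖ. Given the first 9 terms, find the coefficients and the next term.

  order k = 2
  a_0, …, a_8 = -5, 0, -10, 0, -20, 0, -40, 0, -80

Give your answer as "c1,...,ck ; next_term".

0,2 ; 0

  a_2 = 0·0 + 2·-5 = -10
  a_3 = 0·-10 + 2·0 = 0
  a_4 = 0·0 + 2·-10 = -20
  a_5 = 0·-20 + 2·0 = 0
  a_6 = 0·0 + 2·-20 = -40
  a_7 = 0·-40 + 2·0 = 0
  a_8 = 0·0 + 2·-40 = -80
  a_9 = 0·-80 + 2·0 = 0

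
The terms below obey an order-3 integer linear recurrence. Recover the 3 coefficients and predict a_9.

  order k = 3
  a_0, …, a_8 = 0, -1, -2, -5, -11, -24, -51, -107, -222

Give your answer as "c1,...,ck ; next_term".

3,-1,-2 ; -457

  a_3 = 3·-2 + -1·-1 + -2·0 = -5
  a_4 = 3·-5 + -1·-2 + -2·-1 = -11
  a_5 = 3·-11 + -1·-5 + -2·-2 = -24
  a_6 = 3·-24 + -1·-11 + -2·-5 = -51
  a_7 = 3·-51 + -1·-24 + -2·-11 = -107
  a_8 = 3·-107 + -1·-51 + -2·-24 = -222
  a_9 = 3·-222 + -1·-107 + -2·-51 = -457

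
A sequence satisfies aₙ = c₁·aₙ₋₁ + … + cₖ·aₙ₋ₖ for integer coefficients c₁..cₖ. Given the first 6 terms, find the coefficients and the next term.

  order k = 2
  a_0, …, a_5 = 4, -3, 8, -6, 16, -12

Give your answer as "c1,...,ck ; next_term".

  a_2 = 0·-3 + 2·4 = 8
  a_3 = 0·8 + 2·-3 = -6
  a_4 = 0·-6 + 2·8 = 16
  a_5 = 0·16 + 2·-6 = -12
  a_6 = 0·-12 + 2·16 = 32

0,2 ; 32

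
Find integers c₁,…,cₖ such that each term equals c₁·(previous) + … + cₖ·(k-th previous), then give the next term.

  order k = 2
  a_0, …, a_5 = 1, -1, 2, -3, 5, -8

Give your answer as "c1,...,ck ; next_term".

  a_2 = -1·-1 + 1·1 = 2
  a_3 = -1·2 + 1·-1 = -3
  a_4 = -1·-3 + 1·2 = 5
  a_5 = -1·5 + 1·-3 = -8
  a_6 = -1·-8 + 1·5 = 13

-1,1 ; 13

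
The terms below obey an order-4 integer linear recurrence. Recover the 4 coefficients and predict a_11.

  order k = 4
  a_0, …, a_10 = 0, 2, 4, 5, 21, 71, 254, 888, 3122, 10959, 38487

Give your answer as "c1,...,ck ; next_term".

3,2,-1,1 ; 135145

  a_4 = 3·5 + 2·4 + -1·2 + 1·0 = 21
  a_5 = 3·21 + 2·5 + -1·4 + 1·2 = 71
  a_6 = 3·71 + 2·21 + -1·5 + 1·4 = 254
  a_7 = 3·254 + 2·71 + -1·21 + 1·5 = 888
  a_8 = 3·888 + 2·254 + -1·71 + 1·21 = 3122
  a_9 = 3·3122 + 2·888 + -1·254 + 1·71 = 10959
  a_10 = 3·10959 + 2·3122 + -1·888 + 1·254 = 38487
  a_11 = 3·38487 + 2·10959 + -1·3122 + 1·888 = 135145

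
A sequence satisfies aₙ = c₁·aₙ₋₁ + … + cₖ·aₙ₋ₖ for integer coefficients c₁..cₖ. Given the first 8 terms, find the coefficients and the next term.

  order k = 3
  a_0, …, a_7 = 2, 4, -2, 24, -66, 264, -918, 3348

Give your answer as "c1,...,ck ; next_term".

-3,3,3 ; -12006

  a_3 = -3·-2 + 3·4 + 3·2 = 24
  a_4 = -3·24 + 3·-2 + 3·4 = -66
  a_5 = -3·-66 + 3·24 + 3·-2 = 264
  a_6 = -3·264 + 3·-66 + 3·24 = -918
  a_7 = -3·-918 + 3·264 + 3·-66 = 3348
  a_8 = -3·3348 + 3·-918 + 3·264 = -12006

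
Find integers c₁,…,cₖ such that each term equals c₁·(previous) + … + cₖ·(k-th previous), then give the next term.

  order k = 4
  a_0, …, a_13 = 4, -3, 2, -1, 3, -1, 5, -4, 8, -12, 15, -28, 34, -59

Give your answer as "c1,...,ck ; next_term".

0,2,-1,-1 ; 81

  a_4 = 0·-1 + 2·2 + -1·-3 + -1·4 = 3
  a_5 = 0·3 + 2·-1 + -1·2 + -1·-3 = -1
  a_6 = 0·-1 + 2·3 + -1·-1 + -1·2 = 5
  a_7 = 0·5 + 2·-1 + -1·3 + -1·-1 = -4
  a_8 = 0·-4 + 2·5 + -1·-1 + -1·3 = 8
  a_9 = 0·8 + 2·-4 + -1·5 + -1·-1 = -12
  a_10 = 0·-12 + 2·8 + -1·-4 + -1·5 = 15
  a_11 = 0·15 + 2·-12 + -1·8 + -1·-4 = -28
  a_12 = 0·-28 + 2·15 + -1·-12 + -1·8 = 34
  a_13 = 0·34 + 2·-28 + -1·15 + -1·-12 = -59
  a_14 = 0·-59 + 2·34 + -1·-28 + -1·15 = 81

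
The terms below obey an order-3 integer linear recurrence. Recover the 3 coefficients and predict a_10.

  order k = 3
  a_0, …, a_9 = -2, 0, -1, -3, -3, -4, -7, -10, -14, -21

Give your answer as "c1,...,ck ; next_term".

1,0,1 ; -31

  a_3 = 1·-1 + 0·0 + 1·-2 = -3
  a_4 = 1·-3 + 0·-1 + 1·0 = -3
  a_5 = 1·-3 + 0·-3 + 1·-1 = -4
  a_6 = 1·-4 + 0·-3 + 1·-3 = -7
  a_7 = 1·-7 + 0·-4 + 1·-3 = -10
  a_8 = 1·-10 + 0·-7 + 1·-4 = -14
  a_9 = 1·-14 + 0·-10 + 1·-7 = -21
  a_10 = 1·-21 + 0·-14 + 1·-10 = -31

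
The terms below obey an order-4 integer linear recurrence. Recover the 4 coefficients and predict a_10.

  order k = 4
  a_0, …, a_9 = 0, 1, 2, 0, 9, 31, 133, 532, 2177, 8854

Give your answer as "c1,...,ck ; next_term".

3,4,1,2 ; 36068

  a_4 = 3·0 + 4·2 + 1·1 + 2·0 = 9
  a_5 = 3·9 + 4·0 + 1·2 + 2·1 = 31
  a_6 = 3·31 + 4·9 + 1·0 + 2·2 = 133
  a_7 = 3·133 + 4·31 + 1·9 + 2·0 = 532
  a_8 = 3·532 + 4·133 + 1·31 + 2·9 = 2177
  a_9 = 3·2177 + 4·532 + 1·133 + 2·31 = 8854
  a_10 = 3·8854 + 4·2177 + 1·532 + 2·133 = 36068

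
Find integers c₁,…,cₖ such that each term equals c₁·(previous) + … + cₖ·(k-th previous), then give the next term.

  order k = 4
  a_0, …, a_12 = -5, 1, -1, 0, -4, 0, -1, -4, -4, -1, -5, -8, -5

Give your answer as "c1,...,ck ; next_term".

  a_4 = 0·0 + 0·-1 + 1·1 + 1·-5 = -4
  a_5 = 0·-4 + 0·0 + 1·-1 + 1·1 = 0
  a_6 = 0·0 + 0·-4 + 1·0 + 1·-1 = -1
  a_7 = 0·-1 + 0·0 + 1·-4 + 1·0 = -4
  a_8 = 0·-4 + 0·-1 + 1·0 + 1·-4 = -4
  a_9 = 0·-4 + 0·-4 + 1·-1 + 1·0 = -1
  a_10 = 0·-1 + 0·-4 + 1·-4 + 1·-1 = -5
  a_11 = 0·-5 + 0·-1 + 1·-4 + 1·-4 = -8
  a_12 = 0·-8 + 0·-5 + 1·-1 + 1·-4 = -5
  a_13 = 0·-5 + 0·-8 + 1·-5 + 1·-1 = -6

0,0,1,1 ; -6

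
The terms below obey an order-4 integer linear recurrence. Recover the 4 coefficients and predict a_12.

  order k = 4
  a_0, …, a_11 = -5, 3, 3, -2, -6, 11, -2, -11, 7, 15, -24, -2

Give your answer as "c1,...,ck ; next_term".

-1,-1,0,1 ; 33

  a_4 = -1·-2 + -1·3 + 0·3 + 1·-5 = -6
  a_5 = -1·-6 + -1·-2 + 0·3 + 1·3 = 11
  a_6 = -1·11 + -1·-6 + 0·-2 + 1·3 = -2
  a_7 = -1·-2 + -1·11 + 0·-6 + 1·-2 = -11
  a_8 = -1·-11 + -1·-2 + 0·11 + 1·-6 = 7
  a_9 = -1·7 + -1·-11 + 0·-2 + 1·11 = 15
  a_10 = -1·15 + -1·7 + 0·-11 + 1·-2 = -24
  a_11 = -1·-24 + -1·15 + 0·7 + 1·-11 = -2
  a_12 = -1·-2 + -1·-24 + 0·15 + 1·7 = 33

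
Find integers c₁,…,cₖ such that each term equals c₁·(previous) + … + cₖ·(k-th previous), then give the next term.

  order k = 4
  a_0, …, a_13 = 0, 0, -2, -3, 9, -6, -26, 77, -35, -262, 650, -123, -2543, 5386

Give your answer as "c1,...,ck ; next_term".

  a_4 = -1·-3 + -3·-2 + 3·0 + -2·0 = 9
  a_5 = -1·9 + -3·-3 + 3·-2 + -2·0 = -6
  a_6 = -1·-6 + -3·9 + 3·-3 + -2·-2 = -26
  a_7 = -1·-26 + -3·-6 + 3·9 + -2·-3 = 77
  a_8 = -1·77 + -3·-26 + 3·-6 + -2·9 = -35
  a_9 = -1·-35 + -3·77 + 3·-26 + -2·-6 = -262
  a_10 = -1·-262 + -3·-35 + 3·77 + -2·-26 = 650
  a_11 = -1·650 + -3·-262 + 3·-35 + -2·77 = -123
  a_12 = -1·-123 + -3·650 + 3·-262 + -2·-35 = -2543
  a_13 = -1·-2543 + -3·-123 + 3·650 + -2·-262 = 5386
  a_14 = -1·5386 + -3·-2543 + 3·-123 + -2·650 = 574

-1,-3,3,-2 ; 574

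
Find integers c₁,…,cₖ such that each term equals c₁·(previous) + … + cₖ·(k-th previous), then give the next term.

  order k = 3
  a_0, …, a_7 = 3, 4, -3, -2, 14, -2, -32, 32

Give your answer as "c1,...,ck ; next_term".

0,-2,2 ; 60

  a_3 = 0·-3 + -2·4 + 2·3 = -2
  a_4 = 0·-2 + -2·-3 + 2·4 = 14
  a_5 = 0·14 + -2·-2 + 2·-3 = -2
  a_6 = 0·-2 + -2·14 + 2·-2 = -32
  a_7 = 0·-32 + -2·-2 + 2·14 = 32
  a_8 = 0·32 + -2·-32 + 2·-2 = 60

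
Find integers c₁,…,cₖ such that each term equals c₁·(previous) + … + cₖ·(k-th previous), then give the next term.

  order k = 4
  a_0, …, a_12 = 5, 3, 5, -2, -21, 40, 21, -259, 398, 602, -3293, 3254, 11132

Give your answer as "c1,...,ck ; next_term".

  a_4 = -1·-2 + -4·5 + 4·3 + -3·5 = -21
  a_5 = -1·-21 + -4·-2 + 4·5 + -3·3 = 40
  a_6 = -1·40 + -4·-21 + 4·-2 + -3·5 = 21
  a_7 = -1·21 + -4·40 + 4·-21 + -3·-2 = -259
  a_8 = -1·-259 + -4·21 + 4·40 + -3·-21 = 398
  a_9 = -1·398 + -4·-259 + 4·21 + -3·40 = 602
  a_10 = -1·602 + -4·398 + 4·-259 + -3·21 = -3293
  a_11 = -1·-3293 + -4·602 + 4·398 + -3·-259 = 3254
  a_12 = -1·3254 + -4·-3293 + 4·602 + -3·398 = 11132
  a_13 = -1·11132 + -4·3254 + 4·-3293 + -3·602 = -39126

-1,-4,4,-3 ; -39126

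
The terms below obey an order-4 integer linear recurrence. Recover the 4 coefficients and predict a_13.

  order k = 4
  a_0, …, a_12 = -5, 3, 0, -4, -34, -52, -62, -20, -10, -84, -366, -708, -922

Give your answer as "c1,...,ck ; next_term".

2,-1,-2,4 ; -740

  a_4 = 2·-4 + -1·0 + -2·3 + 4·-5 = -34
  a_5 = 2·-34 + -1·-4 + -2·0 + 4·3 = -52
  a_6 = 2·-52 + -1·-34 + -2·-4 + 4·0 = -62
  a_7 = 2·-62 + -1·-52 + -2·-34 + 4·-4 = -20
  a_8 = 2·-20 + -1·-62 + -2·-52 + 4·-34 = -10
  a_9 = 2·-10 + -1·-20 + -2·-62 + 4·-52 = -84
  a_10 = 2·-84 + -1·-10 + -2·-20 + 4·-62 = -366
  a_11 = 2·-366 + -1·-84 + -2·-10 + 4·-20 = -708
  a_12 = 2·-708 + -1·-366 + -2·-84 + 4·-10 = -922
  a_13 = 2·-922 + -1·-708 + -2·-366 + 4·-84 = -740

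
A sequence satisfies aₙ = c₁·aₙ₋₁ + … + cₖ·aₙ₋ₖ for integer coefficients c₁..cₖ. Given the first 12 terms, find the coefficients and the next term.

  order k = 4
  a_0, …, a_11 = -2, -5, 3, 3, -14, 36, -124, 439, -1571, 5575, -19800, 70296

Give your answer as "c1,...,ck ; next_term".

  a_4 = -3·3 + 2·3 + 1·-5 + 3·-2 = -14
  a_5 = -3·-14 + 2·3 + 1·3 + 3·-5 = 36
  a_6 = -3·36 + 2·-14 + 1·3 + 3·3 = -124
  a_7 = -3·-124 + 2·36 + 1·-14 + 3·3 = 439
  a_8 = -3·439 + 2·-124 + 1·36 + 3·-14 = -1571
  a_9 = -3·-1571 + 2·439 + 1·-124 + 3·36 = 5575
  a_10 = -3·5575 + 2·-1571 + 1·439 + 3·-124 = -19800
  a_11 = -3·-19800 + 2·5575 + 1·-1571 + 3·439 = 70296
  a_12 = -3·70296 + 2·-19800 + 1·5575 + 3·-1571 = -249626

-3,2,1,3 ; -249626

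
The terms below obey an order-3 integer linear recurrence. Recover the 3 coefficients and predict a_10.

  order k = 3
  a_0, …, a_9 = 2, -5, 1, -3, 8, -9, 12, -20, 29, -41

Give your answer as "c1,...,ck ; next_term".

  a_3 = -1·1 + 0·-5 + -1·2 = -3
  a_4 = -1·-3 + 0·1 + -1·-5 = 8
  a_5 = -1·8 + 0·-3 + -1·1 = -9
  a_6 = -1·-9 + 0·8 + -1·-3 = 12
  a_7 = -1·12 + 0·-9 + -1·8 = -20
  a_8 = -1·-20 + 0·12 + -1·-9 = 29
  a_9 = -1·29 + 0·-20 + -1·12 = -41
  a_10 = -1·-41 + 0·29 + -1·-20 = 61

-1,0,-1 ; 61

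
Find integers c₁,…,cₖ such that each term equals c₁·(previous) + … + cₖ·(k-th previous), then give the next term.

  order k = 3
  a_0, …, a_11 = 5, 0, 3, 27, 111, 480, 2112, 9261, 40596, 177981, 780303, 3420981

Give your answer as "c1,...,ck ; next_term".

  a_3 = 4·3 + 1·0 + 3·5 = 27
  a_4 = 4·27 + 1·3 + 3·0 = 111
  a_5 = 4·111 + 1·27 + 3·3 = 480
  a_6 = 4·480 + 1·111 + 3·27 = 2112
  a_7 = 4·2112 + 1·480 + 3·111 = 9261
  a_8 = 4·9261 + 1·2112 + 3·480 = 40596
  a_9 = 4·40596 + 1·9261 + 3·2112 = 177981
  a_10 = 4·177981 + 1·40596 + 3·9261 = 780303
  a_11 = 4·780303 + 1·177981 + 3·40596 = 3420981
  a_12 = 4·3420981 + 1·780303 + 3·177981 = 14998170

4,1,3 ; 14998170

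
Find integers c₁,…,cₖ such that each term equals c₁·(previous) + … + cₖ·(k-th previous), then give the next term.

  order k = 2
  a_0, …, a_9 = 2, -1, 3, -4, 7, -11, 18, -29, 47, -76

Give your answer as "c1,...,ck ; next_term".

  a_2 = -1·-1 + 1·2 = 3
  a_3 = -1·3 + 1·-1 = -4
  a_4 = -1·-4 + 1·3 = 7
  a_5 = -1·7 + 1·-4 = -11
  a_6 = -1·-11 + 1·7 = 18
  a_7 = -1·18 + 1·-11 = -29
  a_8 = -1·-29 + 1·18 = 47
  a_9 = -1·47 + 1·-29 = -76
  a_10 = -1·-76 + 1·47 = 123

-1,1 ; 123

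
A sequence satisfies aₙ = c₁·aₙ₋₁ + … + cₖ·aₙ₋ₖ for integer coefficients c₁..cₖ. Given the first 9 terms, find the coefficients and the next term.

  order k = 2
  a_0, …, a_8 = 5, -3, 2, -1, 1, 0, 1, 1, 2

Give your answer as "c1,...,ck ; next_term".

  a_2 = 1·-3 + 1·5 = 2
  a_3 = 1·2 + 1·-3 = -1
  a_4 = 1·-1 + 1·2 = 1
  a_5 = 1·1 + 1·-1 = 0
  a_6 = 1·0 + 1·1 = 1
  a_7 = 1·1 + 1·0 = 1
  a_8 = 1·1 + 1·1 = 2
  a_9 = 1·2 + 1·1 = 3

1,1 ; 3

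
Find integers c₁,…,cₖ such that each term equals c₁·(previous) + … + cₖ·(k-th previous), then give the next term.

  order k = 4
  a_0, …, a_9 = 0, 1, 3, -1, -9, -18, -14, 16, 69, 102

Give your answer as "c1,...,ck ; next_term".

2,-2,-1,1 ; 36

  a_4 = 2·-1 + -2·3 + -1·1 + 1·0 = -9
  a_5 = 2·-9 + -2·-1 + -1·3 + 1·1 = -18
  a_6 = 2·-18 + -2·-9 + -1·-1 + 1·3 = -14
  a_7 = 2·-14 + -2·-18 + -1·-9 + 1·-1 = 16
  a_8 = 2·16 + -2·-14 + -1·-18 + 1·-9 = 69
  a_9 = 2·69 + -2·16 + -1·-14 + 1·-18 = 102
  a_10 = 2·102 + -2·69 + -1·16 + 1·-14 = 36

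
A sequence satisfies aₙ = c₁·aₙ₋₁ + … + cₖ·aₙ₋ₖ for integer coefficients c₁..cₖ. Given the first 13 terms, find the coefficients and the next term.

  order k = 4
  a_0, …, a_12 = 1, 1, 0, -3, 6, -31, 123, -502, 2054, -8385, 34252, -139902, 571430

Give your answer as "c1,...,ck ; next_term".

-3,4,-2,-1 ; -2334017

  a_4 = -3·-3 + 4·0 + -2·1 + -1·1 = 6
  a_5 = -3·6 + 4·-3 + -2·0 + -1·1 = -31
  a_6 = -3·-31 + 4·6 + -2·-3 + -1·0 = 123
  a_7 = -3·123 + 4·-31 + -2·6 + -1·-3 = -502
  a_8 = -3·-502 + 4·123 + -2·-31 + -1·6 = 2054
  a_9 = -3·2054 + 4·-502 + -2·123 + -1·-31 = -8385
  a_10 = -3·-8385 + 4·2054 + -2·-502 + -1·123 = 34252
  a_11 = -3·34252 + 4·-8385 + -2·2054 + -1·-502 = -139902
  a_12 = -3·-139902 + 4·34252 + -2·-8385 + -1·2054 = 571430
  a_13 = -3·571430 + 4·-139902 + -2·34252 + -1·-8385 = -2334017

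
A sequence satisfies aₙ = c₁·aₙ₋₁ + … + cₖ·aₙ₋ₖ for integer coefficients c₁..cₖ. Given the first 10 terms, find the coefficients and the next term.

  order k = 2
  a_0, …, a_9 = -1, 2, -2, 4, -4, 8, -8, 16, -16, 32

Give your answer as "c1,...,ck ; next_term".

  a_2 = 0·2 + 2·-1 = -2
  a_3 = 0·-2 + 2·2 = 4
  a_4 = 0·4 + 2·-2 = -4
  a_5 = 0·-4 + 2·4 = 8
  a_6 = 0·8 + 2·-4 = -8
  a_7 = 0·-8 + 2·8 = 16
  a_8 = 0·16 + 2·-8 = -16
  a_9 = 0·-16 + 2·16 = 32
  a_10 = 0·32 + 2·-16 = -32

0,2 ; -32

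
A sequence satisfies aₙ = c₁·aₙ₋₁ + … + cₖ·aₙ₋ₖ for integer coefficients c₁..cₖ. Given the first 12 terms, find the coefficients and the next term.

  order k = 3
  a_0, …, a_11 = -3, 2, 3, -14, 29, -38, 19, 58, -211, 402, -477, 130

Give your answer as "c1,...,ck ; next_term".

  a_3 = -2·3 + -1·2 + 2·-3 = -14
  a_4 = -2·-14 + -1·3 + 2·2 = 29
  a_5 = -2·29 + -1·-14 + 2·3 = -38
  a_6 = -2·-38 + -1·29 + 2·-14 = 19
  a_7 = -2·19 + -1·-38 + 2·29 = 58
  a_8 = -2·58 + -1·19 + 2·-38 = -211
  a_9 = -2·-211 + -1·58 + 2·19 = 402
  a_10 = -2·402 + -1·-211 + 2·58 = -477
  a_11 = -2·-477 + -1·402 + 2·-211 = 130
  a_12 = -2·130 + -1·-477 + 2·402 = 1021

-2,-1,2 ; 1021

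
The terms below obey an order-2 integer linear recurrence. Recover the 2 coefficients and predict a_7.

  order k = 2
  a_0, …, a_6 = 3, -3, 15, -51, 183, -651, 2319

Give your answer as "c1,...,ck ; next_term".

-3,2 ; -8259

  a_2 = -3·-3 + 2·3 = 15
  a_3 = -3·15 + 2·-3 = -51
  a_4 = -3·-51 + 2·15 = 183
  a_5 = -3·183 + 2·-51 = -651
  a_6 = -3·-651 + 2·183 = 2319
  a_7 = -3·2319 + 2·-651 = -8259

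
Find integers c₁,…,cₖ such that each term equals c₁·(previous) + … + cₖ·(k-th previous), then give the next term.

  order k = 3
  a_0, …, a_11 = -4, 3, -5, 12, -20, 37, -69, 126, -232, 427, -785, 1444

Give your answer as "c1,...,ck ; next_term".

-1,1,-1 ; -2656

  a_3 = -1·-5 + 1·3 + -1·-4 = 12
  a_4 = -1·12 + 1·-5 + -1·3 = -20
  a_5 = -1·-20 + 1·12 + -1·-5 = 37
  a_6 = -1·37 + 1·-20 + -1·12 = -69
  a_7 = -1·-69 + 1·37 + -1·-20 = 126
  a_8 = -1·126 + 1·-69 + -1·37 = -232
  a_9 = -1·-232 + 1·126 + -1·-69 = 427
  a_10 = -1·427 + 1·-232 + -1·126 = -785
  a_11 = -1·-785 + 1·427 + -1·-232 = 1444
  a_12 = -1·1444 + 1·-785 + -1·427 = -2656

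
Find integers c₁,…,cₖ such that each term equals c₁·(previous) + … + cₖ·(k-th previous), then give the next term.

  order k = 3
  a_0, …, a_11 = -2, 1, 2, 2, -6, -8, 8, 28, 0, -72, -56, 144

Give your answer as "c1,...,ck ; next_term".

  a_3 = 0·2 + -2·1 + -2·-2 = 2
  a_4 = 0·2 + -2·2 + -2·1 = -6
  a_5 = 0·-6 + -2·2 + -2·2 = -8
  a_6 = 0·-8 + -2·-6 + -2·2 = 8
  a_7 = 0·8 + -2·-8 + -2·-6 = 28
  a_8 = 0·28 + -2·8 + -2·-8 = 0
  a_9 = 0·0 + -2·28 + -2·8 = -72
  a_10 = 0·-72 + -2·0 + -2·28 = -56
  a_11 = 0·-56 + -2·-72 + -2·0 = 144
  a_12 = 0·144 + -2·-56 + -2·-72 = 256

0,-2,-2 ; 256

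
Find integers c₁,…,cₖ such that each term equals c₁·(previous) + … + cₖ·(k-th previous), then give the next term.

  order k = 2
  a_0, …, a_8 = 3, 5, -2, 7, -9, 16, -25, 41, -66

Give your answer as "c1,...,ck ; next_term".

-1,1 ; 107

  a_2 = -1·5 + 1·3 = -2
  a_3 = -1·-2 + 1·5 = 7
  a_4 = -1·7 + 1·-2 = -9
  a_5 = -1·-9 + 1·7 = 16
  a_6 = -1·16 + 1·-9 = -25
  a_7 = -1·-25 + 1·16 = 41
  a_8 = -1·41 + 1·-25 = -66
  a_9 = -1·-66 + 1·41 = 107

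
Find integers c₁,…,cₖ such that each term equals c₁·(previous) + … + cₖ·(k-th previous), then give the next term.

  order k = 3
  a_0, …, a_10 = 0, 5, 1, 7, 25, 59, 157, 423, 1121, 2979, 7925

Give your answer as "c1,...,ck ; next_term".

  a_3 = 2·1 + 1·5 + 2·0 = 7
  a_4 = 2·7 + 1·1 + 2·5 = 25
  a_5 = 2·25 + 1·7 + 2·1 = 59
  a_6 = 2·59 + 1·25 + 2·7 = 157
  a_7 = 2·157 + 1·59 + 2·25 = 423
  a_8 = 2·423 + 1·157 + 2·59 = 1121
  a_9 = 2·1121 + 1·423 + 2·157 = 2979
  a_10 = 2·2979 + 1·1121 + 2·423 = 7925
  a_11 = 2·7925 + 1·2979 + 2·1121 = 21071

2,1,2 ; 21071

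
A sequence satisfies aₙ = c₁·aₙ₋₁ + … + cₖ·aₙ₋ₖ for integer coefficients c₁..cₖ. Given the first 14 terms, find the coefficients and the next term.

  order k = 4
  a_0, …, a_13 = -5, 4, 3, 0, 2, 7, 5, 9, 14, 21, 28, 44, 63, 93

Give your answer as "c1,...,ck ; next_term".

0,1,1,1 ; 135

  a_4 = 0·0 + 1·3 + 1·4 + 1·-5 = 2
  a_5 = 0·2 + 1·0 + 1·3 + 1·4 = 7
  a_6 = 0·7 + 1·2 + 1·0 + 1·3 = 5
  a_7 = 0·5 + 1·7 + 1·2 + 1·0 = 9
  a_8 = 0·9 + 1·5 + 1·7 + 1·2 = 14
  a_9 = 0·14 + 1·9 + 1·5 + 1·7 = 21
  a_10 = 0·21 + 1·14 + 1·9 + 1·5 = 28
  a_11 = 0·28 + 1·21 + 1·14 + 1·9 = 44
  a_12 = 0·44 + 1·28 + 1·21 + 1·14 = 63
  a_13 = 0·63 + 1·44 + 1·28 + 1·21 = 93
  a_14 = 0·93 + 1·63 + 1·44 + 1·28 = 135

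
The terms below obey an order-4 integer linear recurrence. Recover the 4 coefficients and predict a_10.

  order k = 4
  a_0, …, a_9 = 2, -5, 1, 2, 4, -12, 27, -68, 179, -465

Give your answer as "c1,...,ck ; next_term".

-2,1,-1,1 ; 1204

  a_4 = -2·2 + 1·1 + -1·-5 + 1·2 = 4
  a_5 = -2·4 + 1·2 + -1·1 + 1·-5 = -12
  a_6 = -2·-12 + 1·4 + -1·2 + 1·1 = 27
  a_7 = -2·27 + 1·-12 + -1·4 + 1·2 = -68
  a_8 = -2·-68 + 1·27 + -1·-12 + 1·4 = 179
  a_9 = -2·179 + 1·-68 + -1·27 + 1·-12 = -465
  a_10 = -2·-465 + 1·179 + -1·-68 + 1·27 = 1204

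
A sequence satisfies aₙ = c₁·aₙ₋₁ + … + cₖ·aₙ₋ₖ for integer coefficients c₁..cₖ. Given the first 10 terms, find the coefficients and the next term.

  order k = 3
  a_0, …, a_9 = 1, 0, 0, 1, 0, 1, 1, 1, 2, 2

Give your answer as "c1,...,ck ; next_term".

0,1,1 ; 3

  a_3 = 0·0 + 1·0 + 1·1 = 1
  a_4 = 0·1 + 1·0 + 1·0 = 0
  a_5 = 0·0 + 1·1 + 1·0 = 1
  a_6 = 0·1 + 1·0 + 1·1 = 1
  a_7 = 0·1 + 1·1 + 1·0 = 1
  a_8 = 0·1 + 1·1 + 1·1 = 2
  a_9 = 0·2 + 1·1 + 1·1 = 2
  a_10 = 0·2 + 1·2 + 1·1 = 3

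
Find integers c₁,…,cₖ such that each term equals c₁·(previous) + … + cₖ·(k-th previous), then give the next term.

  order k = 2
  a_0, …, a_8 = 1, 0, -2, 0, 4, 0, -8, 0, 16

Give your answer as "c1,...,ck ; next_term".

  a_2 = 0·0 + -2·1 = -2
  a_3 = 0·-2 + -2·0 = 0
  a_4 = 0·0 + -2·-2 = 4
  a_5 = 0·4 + -2·0 = 0
  a_6 = 0·0 + -2·4 = -8
  a_7 = 0·-8 + -2·0 = 0
  a_8 = 0·0 + -2·-8 = 16
  a_9 = 0·16 + -2·0 = 0

0,-2 ; 0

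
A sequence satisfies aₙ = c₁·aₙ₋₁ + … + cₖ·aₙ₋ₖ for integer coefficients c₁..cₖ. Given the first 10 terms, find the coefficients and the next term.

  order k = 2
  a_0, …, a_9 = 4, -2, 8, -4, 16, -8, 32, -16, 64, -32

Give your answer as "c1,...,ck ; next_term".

0,2 ; 128

  a_2 = 0·-2 + 2·4 = 8
  a_3 = 0·8 + 2·-2 = -4
  a_4 = 0·-4 + 2·8 = 16
  a_5 = 0·16 + 2·-4 = -8
  a_6 = 0·-8 + 2·16 = 32
  a_7 = 0·32 + 2·-8 = -16
  a_8 = 0·-16 + 2·32 = 64
  a_9 = 0·64 + 2·-16 = -32
  a_10 = 0·-32 + 2·64 = 128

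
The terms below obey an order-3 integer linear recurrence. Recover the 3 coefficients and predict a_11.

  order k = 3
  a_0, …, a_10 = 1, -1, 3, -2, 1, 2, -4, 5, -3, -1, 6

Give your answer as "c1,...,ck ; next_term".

  a_3 = -1·3 + 0·-1 + 1·1 = -2
  a_4 = -1·-2 + 0·3 + 1·-1 = 1
  a_5 = -1·1 + 0·-2 + 1·3 = 2
  a_6 = -1·2 + 0·1 + 1·-2 = -4
  a_7 = -1·-4 + 0·2 + 1·1 = 5
  a_8 = -1·5 + 0·-4 + 1·2 = -3
  a_9 = -1·-3 + 0·5 + 1·-4 = -1
  a_10 = -1·-1 + 0·-3 + 1·5 = 6
  a_11 = -1·6 + 0·-1 + 1·-3 = -9

-1,0,1 ; -9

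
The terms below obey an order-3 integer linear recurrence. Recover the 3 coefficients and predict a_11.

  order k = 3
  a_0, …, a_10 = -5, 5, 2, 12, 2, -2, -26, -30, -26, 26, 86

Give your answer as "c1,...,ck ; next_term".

  a_3 = 1·2 + 0·5 + -2·-5 = 12
  a_4 = 1·12 + 0·2 + -2·5 = 2
  a_5 = 1·2 + 0·12 + -2·2 = -2
  a_6 = 1·-2 + 0·2 + -2·12 = -26
  a_7 = 1·-26 + 0·-2 + -2·2 = -30
  a_8 = 1·-30 + 0·-26 + -2·-2 = -26
  a_9 = 1·-26 + 0·-30 + -2·-26 = 26
  a_10 = 1·26 + 0·-26 + -2·-30 = 86
  a_11 = 1·86 + 0·26 + -2·-26 = 138

1,0,-2 ; 138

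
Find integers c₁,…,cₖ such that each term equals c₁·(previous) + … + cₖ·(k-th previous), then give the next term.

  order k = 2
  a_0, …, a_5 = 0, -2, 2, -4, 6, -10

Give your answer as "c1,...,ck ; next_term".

  a_2 = -1·-2 + 1·0 = 2
  a_3 = -1·2 + 1·-2 = -4
  a_4 = -1·-4 + 1·2 = 6
  a_5 = -1·6 + 1·-4 = -10
  a_6 = -1·-10 + 1·6 = 16

-1,1 ; 16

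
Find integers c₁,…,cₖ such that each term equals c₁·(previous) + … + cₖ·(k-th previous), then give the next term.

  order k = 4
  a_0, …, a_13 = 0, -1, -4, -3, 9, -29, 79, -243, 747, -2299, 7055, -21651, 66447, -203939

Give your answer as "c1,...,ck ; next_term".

-3,0,0,2 ; 625927

  a_4 = -3·-3 + 0·-4 + 0·-1 + 2·0 = 9
  a_5 = -3·9 + 0·-3 + 0·-4 + 2·-1 = -29
  a_6 = -3·-29 + 0·9 + 0·-3 + 2·-4 = 79
  a_7 = -3·79 + 0·-29 + 0·9 + 2·-3 = -243
  a_8 = -3·-243 + 0·79 + 0·-29 + 2·9 = 747
  a_9 = -3·747 + 0·-243 + 0·79 + 2·-29 = -2299
  a_10 = -3·-2299 + 0·747 + 0·-243 + 2·79 = 7055
  a_11 = -3·7055 + 0·-2299 + 0·747 + 2·-243 = -21651
  a_12 = -3·-21651 + 0·7055 + 0·-2299 + 2·747 = 66447
  a_13 = -3·66447 + 0·-21651 + 0·7055 + 2·-2299 = -203939
  a_14 = -3·-203939 + 0·66447 + 0·-21651 + 2·7055 = 625927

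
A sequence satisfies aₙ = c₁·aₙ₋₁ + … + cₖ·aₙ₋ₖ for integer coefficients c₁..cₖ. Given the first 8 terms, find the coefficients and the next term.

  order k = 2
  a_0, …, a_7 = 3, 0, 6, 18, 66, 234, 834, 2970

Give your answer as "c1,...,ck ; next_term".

  a_2 = 3·0 + 2·3 = 6
  a_3 = 3·6 + 2·0 = 18
  a_4 = 3·18 + 2·6 = 66
  a_5 = 3·66 + 2·18 = 234
  a_6 = 3·234 + 2·66 = 834
  a_7 = 3·834 + 2·234 = 2970
  a_8 = 3·2970 + 2·834 = 10578

3,2 ; 10578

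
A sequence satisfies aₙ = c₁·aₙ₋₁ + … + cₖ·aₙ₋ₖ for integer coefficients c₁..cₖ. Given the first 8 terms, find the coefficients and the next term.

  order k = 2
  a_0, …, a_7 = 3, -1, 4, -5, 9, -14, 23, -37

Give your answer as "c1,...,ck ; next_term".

  a_2 = -1·-1 + 1·3 = 4
  a_3 = -1·4 + 1·-1 = -5
  a_4 = -1·-5 + 1·4 = 9
  a_5 = -1·9 + 1·-5 = -14
  a_6 = -1·-14 + 1·9 = 23
  a_7 = -1·23 + 1·-14 = -37
  a_8 = -1·-37 + 1·23 = 60

-1,1 ; 60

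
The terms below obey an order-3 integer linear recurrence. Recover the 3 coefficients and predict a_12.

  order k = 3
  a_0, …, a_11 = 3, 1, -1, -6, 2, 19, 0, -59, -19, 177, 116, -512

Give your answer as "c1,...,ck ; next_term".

0,-3,-1 ; -525

  a_3 = 0·-1 + -3·1 + -1·3 = -6
  a_4 = 0·-6 + -3·-1 + -1·1 = 2
  a_5 = 0·2 + -3·-6 + -1·-1 = 19
  a_6 = 0·19 + -3·2 + -1·-6 = 0
  a_7 = 0·0 + -3·19 + -1·2 = -59
  a_8 = 0·-59 + -3·0 + -1·19 = -19
  a_9 = 0·-19 + -3·-59 + -1·0 = 177
  a_10 = 0·177 + -3·-19 + -1·-59 = 116
  a_11 = 0·116 + -3·177 + -1·-19 = -512
  a_12 = 0·-512 + -3·116 + -1·177 = -525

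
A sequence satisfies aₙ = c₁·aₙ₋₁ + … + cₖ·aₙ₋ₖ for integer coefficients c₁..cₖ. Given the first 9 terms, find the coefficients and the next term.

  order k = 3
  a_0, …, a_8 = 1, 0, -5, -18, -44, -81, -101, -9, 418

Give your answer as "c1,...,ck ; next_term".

3,-2,-3 ; 1575

  a_3 = 3·-5 + -2·0 + -3·1 = -18
  a_4 = 3·-18 + -2·-5 + -3·0 = -44
  a_5 = 3·-44 + -2·-18 + -3·-5 = -81
  a_6 = 3·-81 + -2·-44 + -3·-18 = -101
  a_7 = 3·-101 + -2·-81 + -3·-44 = -9
  a_8 = 3·-9 + -2·-101 + -3·-81 = 418
  a_9 = 3·418 + -2·-9 + -3·-101 = 1575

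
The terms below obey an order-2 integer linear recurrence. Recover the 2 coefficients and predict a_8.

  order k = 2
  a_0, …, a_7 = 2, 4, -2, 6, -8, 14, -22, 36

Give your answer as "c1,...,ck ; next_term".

-1,1 ; -58

  a_2 = -1·4 + 1·2 = -2
  a_3 = -1·-2 + 1·4 = 6
  a_4 = -1·6 + 1·-2 = -8
  a_5 = -1·-8 + 1·6 = 14
  a_6 = -1·14 + 1·-8 = -22
  a_7 = -1·-22 + 1·14 = 36
  a_8 = -1·36 + 1·-22 = -58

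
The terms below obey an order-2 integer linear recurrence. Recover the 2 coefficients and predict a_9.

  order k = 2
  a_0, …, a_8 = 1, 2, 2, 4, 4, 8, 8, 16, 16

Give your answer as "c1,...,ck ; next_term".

  a_2 = 0·2 + 2·1 = 2
  a_3 = 0·2 + 2·2 = 4
  a_4 = 0·4 + 2·2 = 4
  a_5 = 0·4 + 2·4 = 8
  a_6 = 0·8 + 2·4 = 8
  a_7 = 0·8 + 2·8 = 16
  a_8 = 0·16 + 2·8 = 16
  a_9 = 0·16 + 2·16 = 32

0,2 ; 32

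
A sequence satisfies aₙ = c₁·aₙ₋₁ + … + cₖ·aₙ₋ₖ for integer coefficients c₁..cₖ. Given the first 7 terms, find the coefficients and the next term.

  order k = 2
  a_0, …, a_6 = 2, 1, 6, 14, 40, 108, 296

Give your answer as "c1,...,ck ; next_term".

  a_2 = 2·1 + 2·2 = 6
  a_3 = 2·6 + 2·1 = 14
  a_4 = 2·14 + 2·6 = 40
  a_5 = 2·40 + 2·14 = 108
  a_6 = 2·108 + 2·40 = 296
  a_7 = 2·296 + 2·108 = 808

2,2 ; 808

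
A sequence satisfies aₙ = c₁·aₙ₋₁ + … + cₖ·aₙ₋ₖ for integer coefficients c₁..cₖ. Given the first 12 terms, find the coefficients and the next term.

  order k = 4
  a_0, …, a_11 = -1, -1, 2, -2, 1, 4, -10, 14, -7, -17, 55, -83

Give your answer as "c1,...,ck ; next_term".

  a_4 = -1·-2 + 0·2 + 2·-1 + -1·-1 = 1
  a_5 = -1·1 + 0·-2 + 2·2 + -1·-1 = 4
  a_6 = -1·4 + 0·1 + 2·-2 + -1·2 = -10
  a_7 = -1·-10 + 0·4 + 2·1 + -1·-2 = 14
  a_8 = -1·14 + 0·-10 + 2·4 + -1·1 = -7
  a_9 = -1·-7 + 0·14 + 2·-10 + -1·4 = -17
  a_10 = -1·-17 + 0·-7 + 2·14 + -1·-10 = 55
  a_11 = -1·55 + 0·-17 + 2·-7 + -1·14 = -83
  a_12 = -1·-83 + 0·55 + 2·-17 + -1·-7 = 56

-1,0,2,-1 ; 56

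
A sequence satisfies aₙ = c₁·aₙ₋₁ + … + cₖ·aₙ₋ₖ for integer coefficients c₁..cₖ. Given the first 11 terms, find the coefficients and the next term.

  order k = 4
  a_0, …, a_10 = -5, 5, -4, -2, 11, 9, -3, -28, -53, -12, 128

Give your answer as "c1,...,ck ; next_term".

1,-2,-1,-2 ; 261

  a_4 = 1·-2 + -2·-4 + -1·5 + -2·-5 = 11
  a_5 = 1·11 + -2·-2 + -1·-4 + -2·5 = 9
  a_6 = 1·9 + -2·11 + -1·-2 + -2·-4 = -3
  a_7 = 1·-3 + -2·9 + -1·11 + -2·-2 = -28
  a_8 = 1·-28 + -2·-3 + -1·9 + -2·11 = -53
  a_9 = 1·-53 + -2·-28 + -1·-3 + -2·9 = -12
  a_10 = 1·-12 + -2·-53 + -1·-28 + -2·-3 = 128
  a_11 = 1·128 + -2·-12 + -1·-53 + -2·-28 = 261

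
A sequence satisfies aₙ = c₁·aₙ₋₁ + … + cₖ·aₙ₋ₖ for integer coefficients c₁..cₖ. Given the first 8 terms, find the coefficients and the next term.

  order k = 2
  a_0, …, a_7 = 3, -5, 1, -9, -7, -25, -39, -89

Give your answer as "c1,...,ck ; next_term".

1,2 ; -167

  a_2 = 1·-5 + 2·3 = 1
  a_3 = 1·1 + 2·-5 = -9
  a_4 = 1·-9 + 2·1 = -7
  a_5 = 1·-7 + 2·-9 = -25
  a_6 = 1·-25 + 2·-7 = -39
  a_7 = 1·-39 + 2·-25 = -89
  a_8 = 1·-89 + 2·-39 = -167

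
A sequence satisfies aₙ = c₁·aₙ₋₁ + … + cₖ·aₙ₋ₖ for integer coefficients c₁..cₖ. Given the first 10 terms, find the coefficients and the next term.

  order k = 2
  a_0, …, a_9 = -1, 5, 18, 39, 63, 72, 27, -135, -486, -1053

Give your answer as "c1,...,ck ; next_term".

  a_2 = 3·5 + -3·-1 = 18
  a_3 = 3·18 + -3·5 = 39
  a_4 = 3·39 + -3·18 = 63
  a_5 = 3·63 + -3·39 = 72
  a_6 = 3·72 + -3·63 = 27
  a_7 = 3·27 + -3·72 = -135
  a_8 = 3·-135 + -3·27 = -486
  a_9 = 3·-486 + -3·-135 = -1053
  a_10 = 3·-1053 + -3·-486 = -1701

3,-3 ; -1701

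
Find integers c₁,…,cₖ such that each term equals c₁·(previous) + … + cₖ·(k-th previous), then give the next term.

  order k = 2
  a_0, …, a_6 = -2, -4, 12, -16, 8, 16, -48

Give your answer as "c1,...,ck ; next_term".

  a_2 = -2·-4 + -2·-2 = 12
  a_3 = -2·12 + -2·-4 = -16
  a_4 = -2·-16 + -2·12 = 8
  a_5 = -2·8 + -2·-16 = 16
  a_6 = -2·16 + -2·8 = -48
  a_7 = -2·-48 + -2·16 = 64

-2,-2 ; 64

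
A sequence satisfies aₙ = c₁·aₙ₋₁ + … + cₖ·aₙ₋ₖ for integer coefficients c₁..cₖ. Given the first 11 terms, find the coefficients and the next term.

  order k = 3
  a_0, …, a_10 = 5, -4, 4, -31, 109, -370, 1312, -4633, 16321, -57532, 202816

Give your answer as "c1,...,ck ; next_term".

  a_3 = -3·4 + 1·-4 + -3·5 = -31
  a_4 = -3·-31 + 1·4 + -3·-4 = 109
  a_5 = -3·109 + 1·-31 + -3·4 = -370
  a_6 = -3·-370 + 1·109 + -3·-31 = 1312
  a_7 = -3·1312 + 1·-370 + -3·109 = -4633
  a_8 = -3·-4633 + 1·1312 + -3·-370 = 16321
  a_9 = -3·16321 + 1·-4633 + -3·1312 = -57532
  a_10 = -3·-57532 + 1·16321 + -3·-4633 = 202816
  a_11 = -3·202816 + 1·-57532 + -3·16321 = -714943

-3,1,-3 ; -714943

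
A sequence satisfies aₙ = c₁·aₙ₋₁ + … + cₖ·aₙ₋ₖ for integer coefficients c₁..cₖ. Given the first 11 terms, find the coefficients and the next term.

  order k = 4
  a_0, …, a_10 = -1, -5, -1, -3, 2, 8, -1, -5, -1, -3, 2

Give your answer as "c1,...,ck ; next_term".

0,-1,0,-1 ; 8

  a_4 = 0·-3 + -1·-1 + 0·-5 + -1·-1 = 2
  a_5 = 0·2 + -1·-3 + 0·-1 + -1·-5 = 8
  a_6 = 0·8 + -1·2 + 0·-3 + -1·-1 = -1
  a_7 = 0·-1 + -1·8 + 0·2 + -1·-3 = -5
  a_8 = 0·-5 + -1·-1 + 0·8 + -1·2 = -1
  a_9 = 0·-1 + -1·-5 + 0·-1 + -1·8 = -3
  a_10 = 0·-3 + -1·-1 + 0·-5 + -1·-1 = 2
  a_11 = 0·2 + -1·-3 + 0·-1 + -1·-5 = 8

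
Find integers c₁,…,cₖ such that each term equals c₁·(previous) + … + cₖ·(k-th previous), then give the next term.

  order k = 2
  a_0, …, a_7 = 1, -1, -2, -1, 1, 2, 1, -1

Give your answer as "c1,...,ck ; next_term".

1,-1 ; -2

  a_2 = 1·-1 + -1·1 = -2
  a_3 = 1·-2 + -1·-1 = -1
  a_4 = 1·-1 + -1·-2 = 1
  a_5 = 1·1 + -1·-1 = 2
  a_6 = 1·2 + -1·1 = 1
  a_7 = 1·1 + -1·2 = -1
  a_8 = 1·-1 + -1·1 = -2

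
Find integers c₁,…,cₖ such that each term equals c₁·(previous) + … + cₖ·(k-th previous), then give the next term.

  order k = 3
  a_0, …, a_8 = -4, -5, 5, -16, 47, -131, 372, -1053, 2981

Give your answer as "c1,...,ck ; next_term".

  a_3 = -2·5 + 2·-5 + -1·-4 = -16
  a_4 = -2·-16 + 2·5 + -1·-5 = 47
  a_5 = -2·47 + 2·-16 + -1·5 = -131
  a_6 = -2·-131 + 2·47 + -1·-16 = 372
  a_7 = -2·372 + 2·-131 + -1·47 = -1053
  a_8 = -2·-1053 + 2·372 + -1·-131 = 2981
  a_9 = -2·2981 + 2·-1053 + -1·372 = -8440

-2,2,-1 ; -8440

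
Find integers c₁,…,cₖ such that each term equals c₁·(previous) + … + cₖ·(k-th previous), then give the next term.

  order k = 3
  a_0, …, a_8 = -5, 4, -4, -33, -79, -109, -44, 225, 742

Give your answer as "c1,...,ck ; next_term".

  a_3 = 3·-4 + -4·4 + 1·-5 = -33
  a_4 = 3·-33 + -4·-4 + 1·4 = -79
  a_5 = 3·-79 + -4·-33 + 1·-4 = -109
  a_6 = 3·-109 + -4·-79 + 1·-33 = -44
  a_7 = 3·-44 + -4·-109 + 1·-79 = 225
  a_8 = 3·225 + -4·-44 + 1·-109 = 742
  a_9 = 3·742 + -4·225 + 1·-44 = 1282

3,-4,1 ; 1282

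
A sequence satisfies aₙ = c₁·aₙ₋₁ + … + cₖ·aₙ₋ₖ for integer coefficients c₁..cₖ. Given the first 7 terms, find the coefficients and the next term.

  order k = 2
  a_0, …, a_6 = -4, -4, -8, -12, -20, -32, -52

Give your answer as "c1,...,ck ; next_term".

1,1 ; -84

  a_2 = 1·-4 + 1·-4 = -8
  a_3 = 1·-8 + 1·-4 = -12
  a_4 = 1·-12 + 1·-8 = -20
  a_5 = 1·-20 + 1·-12 = -32
  a_6 = 1·-32 + 1·-20 = -52
  a_7 = 1·-52 + 1·-32 = -84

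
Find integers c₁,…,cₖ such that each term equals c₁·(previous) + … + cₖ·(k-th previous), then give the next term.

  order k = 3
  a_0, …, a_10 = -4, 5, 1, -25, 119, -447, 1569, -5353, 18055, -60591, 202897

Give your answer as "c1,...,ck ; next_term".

-4,-1,4 ; -678777

  a_3 = -4·1 + -1·5 + 4·-4 = -25
  a_4 = -4·-25 + -1·1 + 4·5 = 119
  a_5 = -4·119 + -1·-25 + 4·1 = -447
  a_6 = -4·-447 + -1·119 + 4·-25 = 1569
  a_7 = -4·1569 + -1·-447 + 4·119 = -5353
  a_8 = -4·-5353 + -1·1569 + 4·-447 = 18055
  a_9 = -4·18055 + -1·-5353 + 4·1569 = -60591
  a_10 = -4·-60591 + -1·18055 + 4·-5353 = 202897
  a_11 = -4·202897 + -1·-60591 + 4·18055 = -678777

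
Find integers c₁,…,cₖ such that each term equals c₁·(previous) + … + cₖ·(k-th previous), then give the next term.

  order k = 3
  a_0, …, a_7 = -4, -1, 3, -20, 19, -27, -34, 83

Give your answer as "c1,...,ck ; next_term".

  a_3 = -1·3 + 1·-1 + 4·-4 = -20
  a_4 = -1·-20 + 1·3 + 4·-1 = 19
  a_5 = -1·19 + 1·-20 + 4·3 = -27
  a_6 = -1·-27 + 1·19 + 4·-20 = -34
  a_7 = -1·-34 + 1·-27 + 4·19 = 83
  a_8 = -1·83 + 1·-34 + 4·-27 = -225

-1,1,4 ; -225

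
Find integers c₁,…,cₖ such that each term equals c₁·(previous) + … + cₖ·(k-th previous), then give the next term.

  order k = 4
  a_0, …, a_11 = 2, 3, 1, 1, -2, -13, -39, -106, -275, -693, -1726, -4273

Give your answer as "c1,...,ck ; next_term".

  a_4 = 3·1 + -1·1 + 0·3 + -2·2 = -2
  a_5 = 3·-2 + -1·1 + 0·1 + -2·3 = -13
  a_6 = 3·-13 + -1·-2 + 0·1 + -2·1 = -39
  a_7 = 3·-39 + -1·-13 + 0·-2 + -2·1 = -106
  a_8 = 3·-106 + -1·-39 + 0·-13 + -2·-2 = -275
  a_9 = 3·-275 + -1·-106 + 0·-39 + -2·-13 = -693
  a_10 = 3·-693 + -1·-275 + 0·-106 + -2·-39 = -1726
  a_11 = 3·-1726 + -1·-693 + 0·-275 + -2·-106 = -4273
  a_12 = 3·-4273 + -1·-1726 + 0·-693 + -2·-275 = -10543

3,-1,0,-2 ; -10543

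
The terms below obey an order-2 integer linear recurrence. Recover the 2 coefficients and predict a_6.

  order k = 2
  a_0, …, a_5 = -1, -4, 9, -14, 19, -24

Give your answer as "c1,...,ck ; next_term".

-2,-1 ; 29

  a_2 = -2·-4 + -1·-1 = 9
  a_3 = -2·9 + -1·-4 = -14
  a_4 = -2·-14 + -1·9 = 19
  a_5 = -2·19 + -1·-14 = -24
  a_6 = -2·-24 + -1·19 = 29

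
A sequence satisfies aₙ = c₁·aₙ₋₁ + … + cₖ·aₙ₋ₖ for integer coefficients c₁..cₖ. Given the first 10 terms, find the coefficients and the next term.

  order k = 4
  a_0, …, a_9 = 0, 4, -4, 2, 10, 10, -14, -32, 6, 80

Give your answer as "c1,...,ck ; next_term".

1,-2,0,1 ; 54

  a_4 = 1·2 + -2·-4 + 0·4 + 1·0 = 10
  a_5 = 1·10 + -2·2 + 0·-4 + 1·4 = 10
  a_6 = 1·10 + -2·10 + 0·2 + 1·-4 = -14
  a_7 = 1·-14 + -2·10 + 0·10 + 1·2 = -32
  a_8 = 1·-32 + -2·-14 + 0·10 + 1·10 = 6
  a_9 = 1·6 + -2·-32 + 0·-14 + 1·10 = 80
  a_10 = 1·80 + -2·6 + 0·-32 + 1·-14 = 54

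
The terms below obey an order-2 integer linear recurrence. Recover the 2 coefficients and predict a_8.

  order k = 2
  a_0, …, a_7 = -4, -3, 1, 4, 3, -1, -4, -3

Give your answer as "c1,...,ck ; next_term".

  a_2 = 1·-3 + -1·-4 = 1
  a_3 = 1·1 + -1·-3 = 4
  a_4 = 1·4 + -1·1 = 3
  a_5 = 1·3 + -1·4 = -1
  a_6 = 1·-1 + -1·3 = -4
  a_7 = 1·-4 + -1·-1 = -3
  a_8 = 1·-3 + -1·-4 = 1

1,-1 ; 1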